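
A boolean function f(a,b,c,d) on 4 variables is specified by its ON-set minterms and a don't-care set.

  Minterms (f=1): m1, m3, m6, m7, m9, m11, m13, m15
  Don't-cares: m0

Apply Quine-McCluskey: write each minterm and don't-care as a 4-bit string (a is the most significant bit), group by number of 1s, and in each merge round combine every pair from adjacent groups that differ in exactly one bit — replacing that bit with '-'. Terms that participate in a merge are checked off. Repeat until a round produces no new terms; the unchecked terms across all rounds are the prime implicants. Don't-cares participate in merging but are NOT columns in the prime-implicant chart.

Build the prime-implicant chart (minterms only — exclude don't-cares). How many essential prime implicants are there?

2

[col 0] 0000*, 0001*, 0011*, 0110*, 0111*, 1001*, 1011*, 1101*, 1111*
[col 1] -001*, -011*, -111*, 0-11*, 00-1*, 000-, 011-, 1-01*, 1-11*, 10-1*, 11-1*
[col 2] --11, -0-1, 1--1
Prime implicants: --11, -0-1, 000-, 011-, 1--1
PI chart (minterm → PIs covering it):
  1 | -0-1,000-
  3 | --11,-0-1
  6 | 011-  (sole → essential)
  7 | --11,011-
  9 | -0-1,1--1
  11 | --11,-0-1,1--1
  13 | 1--1  (sole → essential)
  15 | --11,1--1
Essential prime implicants: 011-, 1--1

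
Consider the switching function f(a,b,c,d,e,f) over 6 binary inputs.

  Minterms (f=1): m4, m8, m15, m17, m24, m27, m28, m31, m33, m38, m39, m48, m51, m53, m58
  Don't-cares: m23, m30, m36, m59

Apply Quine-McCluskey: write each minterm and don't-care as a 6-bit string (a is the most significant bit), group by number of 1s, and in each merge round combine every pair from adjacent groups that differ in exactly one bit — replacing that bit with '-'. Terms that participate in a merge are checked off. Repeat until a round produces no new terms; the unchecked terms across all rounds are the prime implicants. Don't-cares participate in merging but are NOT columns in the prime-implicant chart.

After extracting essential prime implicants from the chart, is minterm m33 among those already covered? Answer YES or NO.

size-2^0 implicants → 000100(✓)  001000(✓)  001111(✓)  010001  010111(✓)  011000(✓)  011011(✓)  011100(✓)  011110(✓)  011111(✓)  100001  100100(✓)  100110(✓)  100111(✓)  110000  110011(✓)  110101  111010(✓)  111011(✓)
size-2^1 implicants → -00100  -11011  0-1000  0-1111  01-111  011-00  011-11  0111-0  01111-  1001-0  10011-  11-011  11101-
Unchecked terms (primes): -00100, -11011, 0-1000, 0-1111, 01-111, 010001, 011-00, 011-11, 0111-0, 01111-, 100001, 1001-0, 10011-, 11-011, 110000, 110101, 11101-
Minterm coverage:
  m4 ⊆ -00100 [E]
  m8 ⊆ 0-1000 [E]
  m15 ⊆ 0-1111 [E]
  m17 ⊆ 010001 [E]
  m24 ⊆ 0-1000,011-00
  m27 ⊆ -11011,011-11
  m28 ⊆ 011-00,0111-0
  m31 ⊆ 0-1111,01-111,011-11,01111-
  m33 ⊆ 100001 [E]
  m38 ⊆ 1001-0,10011-
  m39 ⊆ 10011- [E]
  m48 ⊆ 110000 [E]
  m51 ⊆ 11-011 [E]
  m53 ⊆ 110101 [E]
  m58 ⊆ 11101- [E]
E = {-00100, 0-1000, 0-1111, 010001, 100001, 10011-, 11-011, 110000, 110101, 11101-}

YES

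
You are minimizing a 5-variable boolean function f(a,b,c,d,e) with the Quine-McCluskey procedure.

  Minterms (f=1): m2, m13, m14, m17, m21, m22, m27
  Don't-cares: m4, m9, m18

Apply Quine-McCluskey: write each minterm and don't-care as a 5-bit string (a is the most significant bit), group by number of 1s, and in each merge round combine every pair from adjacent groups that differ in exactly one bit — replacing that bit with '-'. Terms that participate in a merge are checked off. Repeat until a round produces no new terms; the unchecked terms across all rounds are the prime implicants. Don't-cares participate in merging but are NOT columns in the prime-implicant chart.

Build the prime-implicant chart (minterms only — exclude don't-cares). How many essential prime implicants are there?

size-2^0 implicants → 00010(✓)  00100  01001(✓)  01101(✓)  01110  10001(✓)  10010(✓)  10101(✓)  10110(✓)  11011
size-2^1 implicants → -0010  01-01  10-01  10-10
Unchecked terms (primes): -0010, 00100, 01-01, 01110, 10-01, 10-10, 11011
Minterm coverage:
  m2 ⊆ -0010 [E]
  m13 ⊆ 01-01 [E]
  m14 ⊆ 01110 [E]
  m17 ⊆ 10-01 [E]
  m21 ⊆ 10-01 [E]
  m22 ⊆ 10-10 [E]
  m27 ⊆ 11011 [E]
E = {-0010, 01-01, 01110, 10-01, 10-10, 11011}

6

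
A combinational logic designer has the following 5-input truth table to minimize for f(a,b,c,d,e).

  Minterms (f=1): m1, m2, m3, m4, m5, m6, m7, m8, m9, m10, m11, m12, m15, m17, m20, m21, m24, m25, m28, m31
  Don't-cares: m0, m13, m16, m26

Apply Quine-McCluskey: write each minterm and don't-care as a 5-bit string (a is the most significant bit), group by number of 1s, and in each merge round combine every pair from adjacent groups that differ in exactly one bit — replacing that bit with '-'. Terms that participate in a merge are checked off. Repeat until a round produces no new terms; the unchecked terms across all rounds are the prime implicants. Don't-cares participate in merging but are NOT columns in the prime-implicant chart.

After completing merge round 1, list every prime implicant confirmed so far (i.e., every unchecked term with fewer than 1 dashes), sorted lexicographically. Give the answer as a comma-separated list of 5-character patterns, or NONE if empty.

NONE

size-2^0 implicants → 00000(✓)  00001(✓)  00010(✓)  00011(✓)  00100(✓)  00101(✓)  00110(✓)  00111(✓)  01000(✓)  01001(✓)  01010(✓)  01011(✓)  01100(✓)  01101(✓)  01111(✓)  10000(✓)  10001(✓)  10100(✓)  10101(✓)  11000(✓)  11001(✓)  11010(✓)  11100(✓)  11111(✓)
size-2^1 implicants → -0000(✓)  -0001(✓)  -0100(✓)  -0101(✓)  -1000(✓)  -1001(✓)  -1010(✓)  -1100(✓)  -1111  0-000(✓)  0-001(✓)  0-010(✓)  0-011(✓)  0-100(✓)  0-101(✓)  0-111(✓)  00-00(✓)  00-01(✓)  00-10(✓)  00-11(✓)  000-0(✓)  000-1(✓)  0000-(✓)  0001-(✓)  001-0(✓)  001-1(✓)  0010-(✓)  0011-(✓)  01-00(✓)  01-01(✓)  01-11(✓)  010-0(✓)  010-1(✓)  0100-(✓)  0101-(✓)  011-1(✓)  0110-(✓)  1-000(✓)  1-001(✓)  1-100(✓)  10-00(✓)  10-01(✓)  1000-(✓)  1010-(✓)  11-00(✓)  110-0(✓)  1100-(✓)
size-2^2 implicants → --000(✓)  --001(✓)  --100(✓)  -0-00(✓)  -0-01(✓)  -000-(✓)  -010-(✓)  -1-00(✓)  -10-0  -100-(✓)  0--00(✓)  0--01(✓)  0--11(✓)  0-0-0(✓)  0-0-1(✓)  0-00-(✓)  0-01-(✓)  0-1-1(✓)  0-10-(✓)  00--0(✓)  00--1(✓)  00-0-(✓)  00-1-(✓)  000--(✓)  001--(✓)  01--1(✓)  01-0-(✓)  010--(✓)  1--00(✓)  1-00-(✓)  10-0-(✓)
size-2^3 implicants → ---00  --00-  -0-0-  0---1  0--0-  0-0--  00---
Unchecked terms (primes): ---00, --00-, -0-0-, -10-0, -1111, 0---1, 0--0-, 0-0--, 00---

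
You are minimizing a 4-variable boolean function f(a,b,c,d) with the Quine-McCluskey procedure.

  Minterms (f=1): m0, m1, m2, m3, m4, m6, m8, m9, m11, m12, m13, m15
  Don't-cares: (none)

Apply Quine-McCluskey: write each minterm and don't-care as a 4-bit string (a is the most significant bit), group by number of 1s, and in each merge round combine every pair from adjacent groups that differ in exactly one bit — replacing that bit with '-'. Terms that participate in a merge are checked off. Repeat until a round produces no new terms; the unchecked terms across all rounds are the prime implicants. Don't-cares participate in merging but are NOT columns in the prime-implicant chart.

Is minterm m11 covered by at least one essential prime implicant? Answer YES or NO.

[col 0] 0000*, 0001*, 0010*, 0011*, 0100*, 0110*, 1000*, 1001*, 1011*, 1100*, 1101*, 1111*
[col 1] -000*, -001*, -011*, -100*, 0-00*, 0-10*, 00-0*, 00-1*, 000-*, 001-*, 01-0*, 1-00*, 1-01*, 1-11*, 10-1*, 100-*, 11-1*, 110-*
[col 2] --00, -0-1, -00-, 0--0, 00--, 1--1, 1-0-
Prime implicants: --00, -0-1, -00-, 0--0, 00--, 1--1, 1-0-
PI chart (minterm → PIs covering it):
  0 | --00,-00-,0--0,00--
  1 | -0-1,-00-,00--
  2 | 0--0,00--
  3 | -0-1,00--
  4 | --00,0--0
  6 | 0--0  (sole → essential)
  8 | --00,-00-,1-0-
  9 | -0-1,-00-,1--1,1-0-
  11 | -0-1,1--1
  12 | --00,1-0-
  13 | 1--1,1-0-
  15 | 1--1  (sole → essential)
Essential prime implicants: 0--0, 1--1

YES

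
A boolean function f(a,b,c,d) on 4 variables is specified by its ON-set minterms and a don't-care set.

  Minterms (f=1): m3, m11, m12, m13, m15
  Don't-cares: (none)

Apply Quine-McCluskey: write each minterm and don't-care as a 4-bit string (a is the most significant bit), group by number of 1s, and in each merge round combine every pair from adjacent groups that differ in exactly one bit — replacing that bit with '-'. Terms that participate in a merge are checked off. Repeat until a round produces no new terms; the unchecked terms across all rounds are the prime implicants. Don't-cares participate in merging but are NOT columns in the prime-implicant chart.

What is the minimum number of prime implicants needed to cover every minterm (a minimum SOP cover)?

[col 0] 0011*, 1011*, 1100*, 1101*, 1111*
[col 1] -011, 1-11, 11-1, 110-
Prime implicants: -011, 1-11, 11-1, 110-
PI chart (minterm → PIs covering it):
  3 | -011  (sole → essential)
  11 | -011,1-11
  12 | 110-  (sole → essential)
  13 | 11-1,110-
  15 | 1-11,11-1
Essential prime implicants: -011, 110-
Petrick residual → 1-11
Minimum SOP uses 3 PIs: b'cd + acd + abc'

3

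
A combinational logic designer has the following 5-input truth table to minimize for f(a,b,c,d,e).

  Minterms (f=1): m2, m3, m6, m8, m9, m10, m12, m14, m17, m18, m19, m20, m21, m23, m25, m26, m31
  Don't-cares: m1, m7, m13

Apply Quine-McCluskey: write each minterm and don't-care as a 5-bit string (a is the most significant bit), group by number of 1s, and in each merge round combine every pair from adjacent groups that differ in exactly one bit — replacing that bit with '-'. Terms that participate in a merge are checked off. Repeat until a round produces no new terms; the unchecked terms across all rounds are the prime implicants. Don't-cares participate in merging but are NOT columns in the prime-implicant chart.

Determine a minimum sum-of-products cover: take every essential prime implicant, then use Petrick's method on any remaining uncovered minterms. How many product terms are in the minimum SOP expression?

7

size-2^0 implicants → 00001(✓)  00010(✓)  00011(✓)  00110(✓)  00111(✓)  01000(✓)  01001(✓)  01010(✓)  01100(✓)  01101(✓)  01110(✓)  10001(✓)  10010(✓)  10011(✓)  10100(✓)  10101(✓)  10111(✓)  11001(✓)  11010(✓)  11111(✓)
size-2^1 implicants → -0001(✓)  -0010(✓)  -0011(✓)  -0111(✓)  -1001(✓)  -1010(✓)  0-001(✓)  0-010(✓)  0-110(✓)  00-10(✓)  00-11(✓)  000-1(✓)  0001-(✓)  0011-(✓)  01-00(✓)  01-01(✓)  01-10(✓)  010-0(✓)  0100-(✓)  011-0(✓)  0110-(✓)  1-001(✓)  1-010(✓)  1-111  10-01(✓)  10-11(✓)  100-1(✓)  1001-(✓)  101-1(✓)  1010-
size-2^2 implicants → --001  --010  -0-11  -00-1  -001-  0--10  00-1-  01--0  01-0-  10--1
Unchecked terms (primes): --001, --010, -0-11, -00-1, -001-, 0--10, 00-1-, 01--0, 01-0-, 1-111, 10--1, 1010-
Minterm coverage:
  m2 ⊆ --010,-001-,0--10,00-1-
  m3 ⊆ -0-11,-00-1,-001-,00-1-
  m6 ⊆ 0--10,00-1-
  m8 ⊆ 01--0,01-0-
  m9 ⊆ --001,01-0-
  m10 ⊆ --010,0--10,01--0
  m12 ⊆ 01--0,01-0-
  m14 ⊆ 0--10,01--0
  m17 ⊆ --001,-00-1,10--1
  m18 ⊆ --010,-001-
  m19 ⊆ -0-11,-00-1,-001-,10--1
  m20 ⊆ 1010- [E]
  m21 ⊆ 10--1,1010-
  m23 ⊆ -0-11,1-111,10--1
  m25 ⊆ --001 [E]
  m26 ⊆ --010 [E]
  m31 ⊆ 1-111 [E]
E = {--001, --010, 1-111, 1010-}
Petrick residual → -0-11, 0--10, 01--0
Cover = c'd'e + c'de' + b'de + a'de' + a'be' + acde + ab'cd'  |cover|=7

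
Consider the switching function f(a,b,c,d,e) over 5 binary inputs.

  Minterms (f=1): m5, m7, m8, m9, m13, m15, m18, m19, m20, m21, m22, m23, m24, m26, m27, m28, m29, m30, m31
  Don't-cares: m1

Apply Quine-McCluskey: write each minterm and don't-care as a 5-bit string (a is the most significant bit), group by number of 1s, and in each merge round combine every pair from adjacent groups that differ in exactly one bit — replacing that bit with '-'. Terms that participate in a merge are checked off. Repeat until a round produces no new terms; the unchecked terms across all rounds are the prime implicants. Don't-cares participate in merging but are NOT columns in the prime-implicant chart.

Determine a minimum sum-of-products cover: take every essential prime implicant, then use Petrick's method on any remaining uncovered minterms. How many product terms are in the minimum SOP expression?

Round 0: 00001✓ 00101✓ 00111✓ 01000✓ 01001✓ 01101✓ 01111✓ 10010✓ 10011✓ 10100✓ 10101✓ 10110✓ 10111✓ 11000✓ 11010✓ 11011✓ 11100✓ 11101✓ 11110✓ 11111✓
Round 1: -0101✓ -0111✓ -1000 -1101✓ -1111✓ 0-001✓ 0-101✓ 0-111✓ 00-01✓ 001-1✓ 01-01✓ 0100- 011-1✓ 1-010✓ 1-011✓ 1-100✓ 1-101✓ 1-110✓ 1-111✓ 10-10✓ 10-11✓ 1001-✓ 101-0✓ 101-1✓ 1010-✓ 1011-✓ 11-00✓ 11-10✓ 11-11✓ 110-0✓ 1101-✓ 111-0✓ 111-1✓ 1110-✓ 1111-✓
Round 2: --101✓ --111✓ -01-1✓ -11-1✓ 0--01 0-1-1✓ 1--10✓ 1--11✓ 1-01-✓ 1-1-0✓ 1-1-1✓ 1-10-✓ 1-11-✓ 10-1-✓ 101--✓ 11--0 11-1-✓ 111--✓
Round 3: --1-1 1--1- 1-1--
PIs = {--1-1, -1000, 0--01, 0100-, 1--1-, 1-1--, 11--0}
Coverage chart:
  m5: --1-1,0--01
  m7: --1-1 ←essential
  m8: -1000,0100-
  m9: 0--01,0100-
  m13: --1-1,0--01
  m15: --1-1 ←essential
  m18: 1--1- ←essential
  m19: 1--1- ←essential
  m20: 1-1-- ←essential
  m21: --1-1,1-1--
  m22: 1--1-,1-1--
  m23: --1-1,1--1-,1-1--
  m24: -1000,11--0
  m26: 1--1-,11--0
  m27: 1--1- ←essential
  m28: 1-1--,11--0
  m29: --1-1,1-1--
  m30: 1--1-,1-1--,11--0
  m31: --1-1,1--1-,1-1--
Essential: --1-1, 1--1-, 1-1--
Petrick residual → -1000, 0--01
Min cover (5 terms): ce + bc'd'e' + a'd'e + ad + ac

5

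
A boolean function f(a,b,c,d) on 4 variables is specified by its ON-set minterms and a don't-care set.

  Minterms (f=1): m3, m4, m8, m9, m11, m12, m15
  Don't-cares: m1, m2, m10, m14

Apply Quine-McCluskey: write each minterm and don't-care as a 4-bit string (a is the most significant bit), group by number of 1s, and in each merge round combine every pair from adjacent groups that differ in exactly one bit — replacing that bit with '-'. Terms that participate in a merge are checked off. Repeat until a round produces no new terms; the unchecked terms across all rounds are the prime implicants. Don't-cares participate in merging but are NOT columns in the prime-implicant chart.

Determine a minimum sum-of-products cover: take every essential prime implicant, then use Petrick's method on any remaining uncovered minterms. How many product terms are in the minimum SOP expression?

4

size-2^0 implicants → 0001(✓)  0010(✓)  0011(✓)  0100(✓)  1000(✓)  1001(✓)  1010(✓)  1011(✓)  1100(✓)  1110(✓)  1111(✓)
size-2^1 implicants → -001(✓)  -010(✓)  -011(✓)  -100  00-1(✓)  001-(✓)  1-00(✓)  1-10(✓)  1-11(✓)  10-0(✓)  10-1(✓)  100-(✓)  101-(✓)  11-0(✓)  111-(✓)
size-2^2 implicants → -0-1  -01-  1--0  1-1-  10--
Unchecked terms (primes): -0-1, -01-, -100, 1--0, 1-1-, 10--
Minterm coverage:
  m3 ⊆ -0-1,-01-
  m4 ⊆ -100 [E]
  m8 ⊆ 1--0,10--
  m9 ⊆ -0-1,10--
  m11 ⊆ -0-1,-01-,1-1-,10--
  m12 ⊆ -100,1--0
  m15 ⊆ 1-1- [E]
E = {-100, 1-1-}
Petrick residual → -0-1, 1--0
Cover = b'd + bc'd' + ad' + ac  |cover|=4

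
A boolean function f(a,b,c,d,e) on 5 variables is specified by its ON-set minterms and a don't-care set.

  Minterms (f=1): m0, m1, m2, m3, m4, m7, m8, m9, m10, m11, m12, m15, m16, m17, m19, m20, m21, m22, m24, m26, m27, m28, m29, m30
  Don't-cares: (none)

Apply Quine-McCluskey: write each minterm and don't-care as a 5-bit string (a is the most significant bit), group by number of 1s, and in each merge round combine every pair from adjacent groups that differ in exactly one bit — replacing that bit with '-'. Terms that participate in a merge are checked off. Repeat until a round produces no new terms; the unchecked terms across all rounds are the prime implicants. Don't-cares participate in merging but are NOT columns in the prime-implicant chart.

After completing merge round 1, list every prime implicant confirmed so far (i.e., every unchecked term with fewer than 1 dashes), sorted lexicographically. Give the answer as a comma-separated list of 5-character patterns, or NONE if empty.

[col 0] 00000*, 00001*, 00010*, 00011*, 00100*, 00111*, 01000*, 01001*, 01010*, 01011*, 01100*, 01111*, 10000*, 10001*, 10011*, 10100*, 10101*, 10110*, 11000*, 11010*, 11011*, 11100*, 11101*, 11110*
[col 1] -0000*, -0001*, -0011*, -0100*, -1000*, -1010*, -1011*, -1100*, 0-000*, 0-001*, 0-010*, 0-011*, 0-100*, 0-111*, 00-00*, 00-11*, 000-0*, 000-1*, 0000-*, 0001-*, 01-00*, 01-11*, 010-0*, 010-1*, 0100-*, 0101-*, 1-000*, 1-011*, 1-100*, 1-101*, 1-110*, 10-00*, 10-01*, 100-1*, 1000-*, 101-0*, 1010-*, 11-00*, 11-10*, 110-0*, 1101-*, 111-0*, 1110-*
[col 2] --000*, --011, --100*, -0-00*, -00-1, -000-, -1-00*, -10-0, -101-, 0--00*, 0--11, 0-0-0*, 0-0-1*, 0-00-*, 0-01-*, 000--*, 010--*, 1--00*, 1-1-0, 1-10-, 10-0-, 11--0
[col 3] ---00, 0-0--
Prime implicants: ---00, --011, -00-1, -000-, -10-0, -101-, 0--11, 0-0--, 1-1-0, 1-10-, 10-0-, 11--0

NONE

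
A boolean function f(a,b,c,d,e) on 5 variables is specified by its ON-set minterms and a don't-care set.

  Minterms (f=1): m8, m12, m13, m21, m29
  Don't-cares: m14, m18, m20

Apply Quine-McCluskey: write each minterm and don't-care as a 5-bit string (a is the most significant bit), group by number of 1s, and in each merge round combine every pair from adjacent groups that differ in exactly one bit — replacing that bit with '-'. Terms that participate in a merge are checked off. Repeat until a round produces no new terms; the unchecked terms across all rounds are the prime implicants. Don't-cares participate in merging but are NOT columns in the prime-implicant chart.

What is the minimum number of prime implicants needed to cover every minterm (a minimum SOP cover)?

Round 0: 01000✓ 01100✓ 01101✓ 01110✓ 10010 10100✓ 10101✓ 11101✓
Round 1: -1101 01-00 011-0 0110- 1-101 1010-
PIs = {-1101, 01-00, 011-0, 0110-, 1-101, 10010, 1010-}
Coverage chart:
  m8: 01-00 ←essential
  m12: 01-00,011-0,0110-
  m13: -1101,0110-
  m21: 1-101,1010-
  m29: -1101,1-101
Essential: 01-00
Petrick residual → -1101, 1-101
Min cover (3 terms): bcd'e + a'bd'e' + acd'e

3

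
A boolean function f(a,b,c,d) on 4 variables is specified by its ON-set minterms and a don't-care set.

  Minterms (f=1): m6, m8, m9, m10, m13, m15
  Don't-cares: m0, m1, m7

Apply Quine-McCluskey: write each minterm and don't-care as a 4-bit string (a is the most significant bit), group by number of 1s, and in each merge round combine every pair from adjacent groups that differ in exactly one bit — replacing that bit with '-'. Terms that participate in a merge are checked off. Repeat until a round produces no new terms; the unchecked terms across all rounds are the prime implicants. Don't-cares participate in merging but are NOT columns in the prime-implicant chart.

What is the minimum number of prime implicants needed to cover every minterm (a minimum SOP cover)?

[col 0] 0000*, 0001*, 0110*, 0111*, 1000*, 1001*, 1010*, 1101*, 1111*
[col 1] -000*, -001*, -111, 000-*, 011-, 1-01, 10-0, 100-*, 11-1
[col 2] -00-
Prime implicants: -00-, -111, 011-, 1-01, 10-0, 11-1
PI chart (minterm → PIs covering it):
  6 | 011-  (sole → essential)
  8 | -00-,10-0
  9 | -00-,1-01
  10 | 10-0  (sole → essential)
  13 | 1-01,11-1
  15 | -111,11-1
Essential prime implicants: 011-, 10-0
Petrick residual → -00-, 11-1
Minimum SOP uses 4 PIs: b'c' + a'bc + ab'd' + abd

4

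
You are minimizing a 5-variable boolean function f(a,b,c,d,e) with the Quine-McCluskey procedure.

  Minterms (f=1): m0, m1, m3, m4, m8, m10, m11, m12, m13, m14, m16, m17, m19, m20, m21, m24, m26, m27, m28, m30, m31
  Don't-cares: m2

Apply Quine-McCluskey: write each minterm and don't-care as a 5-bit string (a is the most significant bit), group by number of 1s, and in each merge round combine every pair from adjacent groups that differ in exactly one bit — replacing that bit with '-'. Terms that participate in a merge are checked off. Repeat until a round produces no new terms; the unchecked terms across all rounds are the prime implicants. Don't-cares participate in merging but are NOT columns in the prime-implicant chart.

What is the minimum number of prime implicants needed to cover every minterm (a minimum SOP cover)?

[col 0] 00000*, 00001*, 00010*, 00011*, 00100*, 01000*, 01010*, 01011*, 01100*, 01101*, 01110*, 10000*, 10001*, 10011*, 10100*, 10101*, 11000*, 11010*, 11011*, 11100*, 11110*, 11111*
[col 1] -0000*, -0001*, -0011*, -0100*, -1000*, -1010*, -1011*, -1100*, -1110*, 0-000*, 0-010*, 0-011*, 0-100*, 00-00*, 000-0*, 000-1*, 0000-*, 0001-*, 01-00*, 01-10*, 010-0*, 0101-*, 011-0*, 0110-, 1-000*, 1-011*, 1-100*, 10-00*, 10-01*, 100-1*, 1000-*, 1010-*, 11-00*, 11-10*, 11-11*, 110-0*, 1101-*, 111-0*, 1111-*
[col 2] --000*, --011, --100*, -0-00*, -00-1, -000-, -1-00*, -1-10*, -10-0*, -101-, -11-0*, 0--00*, 0-0-0, 0-01-, 000--, 01--0*, 1--00*, 10-0-, 11--0*, 11-1-
[col 3] ---00, -1--0
Prime implicants: ---00, --011, -00-1, -000-, -1--0, -101-, 0-0-0, 0-01-, 000--, 0110-, 10-0-, 11-1-
PI chart (minterm → PIs covering it):
  0 | ---00,-000-,0-0-0,000--
  1 | -00-1,-000-,000--
  3 | --011,-00-1,0-01-,000--
  4 | ---00  (sole → essential)
  8 | ---00,-1--0,0-0-0
  10 | -1--0,-101-,0-0-0,0-01-
  11 | --011,-101-,0-01-
  12 | ---00,-1--0,0110-
  13 | 0110-  (sole → essential)
  14 | -1--0  (sole → essential)
  16 | ---00,-000-,10-0-
  17 | -00-1,-000-,10-0-
  19 | --011,-00-1
  20 | ---00,10-0-
  21 | 10-0-  (sole → essential)
  24 | ---00,-1--0
  26 | -1--0,-101-,11-1-
  27 | --011,-101-,11-1-
  28 | ---00,-1--0
  30 | -1--0,11-1-
  31 | 11-1-  (sole → essential)
Essential prime implicants: ---00, -1--0, 0110-, 10-0-, 11-1-
Petrick residual → --011, -00-1
Minimum SOP uses 7 PIs: d'e' + c'de + b'c'e + be' + a'bcd' + ab'd' + abd

7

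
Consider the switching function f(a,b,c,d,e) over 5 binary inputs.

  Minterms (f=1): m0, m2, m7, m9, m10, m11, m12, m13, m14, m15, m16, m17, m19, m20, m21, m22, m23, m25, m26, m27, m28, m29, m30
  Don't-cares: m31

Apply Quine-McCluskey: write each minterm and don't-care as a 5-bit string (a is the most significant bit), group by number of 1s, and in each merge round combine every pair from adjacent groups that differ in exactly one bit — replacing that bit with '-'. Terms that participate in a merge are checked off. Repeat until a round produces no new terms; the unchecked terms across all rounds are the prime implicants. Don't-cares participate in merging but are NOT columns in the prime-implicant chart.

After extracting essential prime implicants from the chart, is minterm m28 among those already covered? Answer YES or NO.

YES

size-2^0 implicants → 00000(✓)  00010(✓)  00111(✓)  01001(✓)  01010(✓)  01011(✓)  01100(✓)  01101(✓)  01110(✓)  01111(✓)  10000(✓)  10001(✓)  10011(✓)  10100(✓)  10101(✓)  10110(✓)  10111(✓)  11001(✓)  11010(✓)  11011(✓)  11100(✓)  11101(✓)  11110(✓)  11111(✓)
size-2^1 implicants → -0000  -0111(✓)  -1001(✓)  -1010(✓)  -1011(✓)  -1100(✓)  -1101(✓)  -1110(✓)  -1111(✓)  0-010  0-111(✓)  000-0  01-01(✓)  01-10(✓)  01-11(✓)  010-1(✓)  0101-(✓)  011-0(✓)  011-1(✓)  0110-(✓)  0111-(✓)  1-001(✓)  1-011(✓)  1-100(✓)  1-101(✓)  1-110(✓)  1-111(✓)  10-00(✓)  10-01(✓)  10-11(✓)  100-1(✓)  1000-(✓)  101-0(✓)  101-1(✓)  1010-(✓)  1011-(✓)  11-01(✓)  11-10(✓)  11-11(✓)  110-1(✓)  1101-(✓)  111-0(✓)  111-1(✓)  1110-(✓)  1111-(✓)
size-2^2 implicants → --111  -1-01(✓)  -1-10(✓)  -1-11(✓)  -10-1(✓)  -101-(✓)  -11-0(✓)  -11-1(✓)  -110-(✓)  -111-(✓)  01--1(✓)  01-1-(✓)  011--(✓)  1--01(✓)  1--11(✓)  1-0-1(✓)  1-1-0(✓)  1-1-1(✓)  1-10-(✓)  1-11-(✓)  10--1(✓)  10-0-  101--(✓)  11--1(✓)  11-1-(✓)  111--(✓)
size-2^3 implicants → -1--1  -1-1-  -11--  1---1  1-1--
Unchecked terms (primes): --111, -0000, -1--1, -1-1-, -11--, 0-010, 000-0, 1---1, 1-1--, 10-0-
Minterm coverage:
  m0 ⊆ -0000,000-0
  m2 ⊆ 0-010,000-0
  m7 ⊆ --111 [E]
  m9 ⊆ -1--1 [E]
  m10 ⊆ -1-1-,0-010
  m11 ⊆ -1--1,-1-1-
  m12 ⊆ -11-- [E]
  m13 ⊆ -1--1,-11--
  m14 ⊆ -1-1-,-11--
  m15 ⊆ --111,-1--1,-1-1-,-11--
  m16 ⊆ -0000,10-0-
  m17 ⊆ 1---1,10-0-
  m19 ⊆ 1---1 [E]
  m20 ⊆ 1-1--,10-0-
  m21 ⊆ 1---1,1-1--,10-0-
  m22 ⊆ 1-1-- [E]
  m23 ⊆ --111,1---1,1-1--
  m25 ⊆ -1--1,1---1
  m26 ⊆ -1-1- [E]
  m27 ⊆ -1--1,-1-1-,1---1
  m28 ⊆ -11--,1-1--
  m29 ⊆ -1--1,-11--,1---1,1-1--
  m30 ⊆ -1-1-,-11--,1-1--
E = {--111, -1--1, -1-1-, -11--, 1---1, 1-1--}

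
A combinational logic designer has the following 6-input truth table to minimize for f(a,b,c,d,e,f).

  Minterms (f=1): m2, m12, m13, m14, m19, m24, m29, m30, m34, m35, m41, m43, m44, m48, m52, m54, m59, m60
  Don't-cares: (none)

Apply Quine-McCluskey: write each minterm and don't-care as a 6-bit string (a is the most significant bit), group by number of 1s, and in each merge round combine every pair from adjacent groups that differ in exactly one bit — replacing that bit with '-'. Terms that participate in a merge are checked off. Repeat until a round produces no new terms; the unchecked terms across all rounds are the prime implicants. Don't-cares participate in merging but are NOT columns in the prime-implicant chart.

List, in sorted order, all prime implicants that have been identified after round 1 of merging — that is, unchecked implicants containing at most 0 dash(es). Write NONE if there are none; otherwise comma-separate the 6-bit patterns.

010011, 011000

size-2^0 implicants → 000010(✓)  001100(✓)  001101(✓)  001110(✓)  010011  011000  011101(✓)  011110(✓)  100010(✓)  100011(✓)  101001(✓)  101011(✓)  101100(✓)  110000(✓)  110100(✓)  110110(✓)  111011(✓)  111100(✓)
size-2^1 implicants → -00010  -01100  0-1101  0-1110  0011-0  00110-  1-1011  1-1100  10-011  10001-  1010-1  11-100  110-00  1101-0
Unchecked terms (primes): -00010, -01100, 0-1101, 0-1110, 0011-0, 00110-, 010011, 011000, 1-1011, 1-1100, 10-011, 10001-, 1010-1, 11-100, 110-00, 1101-0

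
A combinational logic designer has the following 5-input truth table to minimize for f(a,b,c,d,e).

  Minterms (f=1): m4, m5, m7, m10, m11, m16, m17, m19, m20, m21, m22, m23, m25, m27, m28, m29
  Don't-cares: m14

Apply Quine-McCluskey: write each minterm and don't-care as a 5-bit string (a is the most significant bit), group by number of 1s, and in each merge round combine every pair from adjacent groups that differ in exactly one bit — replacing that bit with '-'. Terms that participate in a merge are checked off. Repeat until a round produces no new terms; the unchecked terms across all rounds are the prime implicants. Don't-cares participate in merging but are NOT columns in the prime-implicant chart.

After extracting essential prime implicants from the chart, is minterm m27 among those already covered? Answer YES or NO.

NO

size-2^0 implicants → 00100(✓)  00101(✓)  00111(✓)  01010(✓)  01011(✓)  01110(✓)  10000(✓)  10001(✓)  10011(✓)  10100(✓)  10101(✓)  10110(✓)  10111(✓)  11001(✓)  11011(✓)  11100(✓)  11101(✓)
size-2^1 implicants → -0100(✓)  -0101(✓)  -0111(✓)  -1011  001-1(✓)  0010-(✓)  01-10  0101-  1-001(✓)  1-011(✓)  1-100(✓)  1-101(✓)  10-00(✓)  10-01(✓)  10-11(✓)  100-1(✓)  1000-(✓)  101-0(✓)  101-1(✓)  1010-(✓)  1011-(✓)  11-01(✓)  110-1(✓)  1110-(✓)
size-2^2 implicants → -01-1  -010-  1--01  1-0-1  1-10-  10--1  10-0-  101--
Unchecked terms (primes): -01-1, -010-, -1011, 01-10, 0101-, 1--01, 1-0-1, 1-10-, 10--1, 10-0-, 101--
Minterm coverage:
  m4 ⊆ -010- [E]
  m5 ⊆ -01-1,-010-
  m7 ⊆ -01-1 [E]
  m10 ⊆ 01-10,0101-
  m11 ⊆ -1011,0101-
  m16 ⊆ 10-0- [E]
  m17 ⊆ 1--01,1-0-1,10--1,10-0-
  m19 ⊆ 1-0-1,10--1
  m20 ⊆ -010-,1-10-,10-0-,101--
  m21 ⊆ -01-1,-010-,1--01,1-10-,10--1,10-0-,101--
  m22 ⊆ 101-- [E]
  m23 ⊆ -01-1,10--1,101--
  m25 ⊆ 1--01,1-0-1
  m27 ⊆ -1011,1-0-1
  m28 ⊆ 1-10- [E]
  m29 ⊆ 1--01,1-10-
E = {-01-1, -010-, 1-10-, 10-0-, 101--}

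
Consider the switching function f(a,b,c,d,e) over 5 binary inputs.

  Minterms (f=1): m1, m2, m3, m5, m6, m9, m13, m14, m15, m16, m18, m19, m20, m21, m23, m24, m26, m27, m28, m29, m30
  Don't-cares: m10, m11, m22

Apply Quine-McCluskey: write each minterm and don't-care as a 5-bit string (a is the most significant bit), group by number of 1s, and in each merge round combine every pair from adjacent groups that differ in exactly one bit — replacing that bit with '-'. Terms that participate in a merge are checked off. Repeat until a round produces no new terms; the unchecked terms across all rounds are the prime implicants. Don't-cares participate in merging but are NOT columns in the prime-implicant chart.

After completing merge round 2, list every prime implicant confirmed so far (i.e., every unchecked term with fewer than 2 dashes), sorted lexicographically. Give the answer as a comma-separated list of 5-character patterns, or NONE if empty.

NONE

size-2^0 implicants → 00001(✓)  00010(✓)  00011(✓)  00101(✓)  00110(✓)  01001(✓)  01010(✓)  01011(✓)  01101(✓)  01110(✓)  01111(✓)  10000(✓)  10010(✓)  10011(✓)  10100(✓)  10101(✓)  10110(✓)  10111(✓)  11000(✓)  11010(✓)  11011(✓)  11100(✓)  11101(✓)  11110(✓)
size-2^1 implicants → -0010(✓)  -0011(✓)  -0101(✓)  -0110(✓)  -1010(✓)  -1011(✓)  -1101(✓)  -1110(✓)  0-001(✓)  0-010(✓)  0-011(✓)  0-101(✓)  0-110(✓)  00-01(✓)  00-10(✓)  000-1(✓)  0001-(✓)  01-01(✓)  01-10(✓)  01-11(✓)  010-1(✓)  0101-(✓)  011-1(✓)  0111-(✓)  1-000(✓)  1-010(✓)  1-011(✓)  1-100(✓)  1-101(✓)  1-110(✓)  10-00(✓)  10-10(✓)  10-11(✓)  100-0(✓)  1001-(✓)  101-0(✓)  101-1(✓)  1010-(✓)  1011-(✓)  11-00(✓)  11-10(✓)  110-0(✓)  1101-(✓)  111-0(✓)  1110-(✓)
size-2^2 implicants → --010(✓)  --011(✓)  --101  --110(✓)  -0-10(✓)  -001-(✓)  -1-10(✓)  -101-(✓)  0--01  0--10(✓)  0-0-1  0-01-(✓)  01--1  01-1-  1--00(✓)  1--10(✓)  1-0-0(✓)  1-01-(✓)  1-1-0(✓)  1-10-  10--0(✓)  10-1-  101--  11--0(✓)
size-2^3 implicants → ---10  --01-  1---0
Unchecked terms (primes): ---10, --01-, --101, 0--01, 0-0-1, 01--1, 01-1-, 1---0, 1-10-, 10-1-, 101--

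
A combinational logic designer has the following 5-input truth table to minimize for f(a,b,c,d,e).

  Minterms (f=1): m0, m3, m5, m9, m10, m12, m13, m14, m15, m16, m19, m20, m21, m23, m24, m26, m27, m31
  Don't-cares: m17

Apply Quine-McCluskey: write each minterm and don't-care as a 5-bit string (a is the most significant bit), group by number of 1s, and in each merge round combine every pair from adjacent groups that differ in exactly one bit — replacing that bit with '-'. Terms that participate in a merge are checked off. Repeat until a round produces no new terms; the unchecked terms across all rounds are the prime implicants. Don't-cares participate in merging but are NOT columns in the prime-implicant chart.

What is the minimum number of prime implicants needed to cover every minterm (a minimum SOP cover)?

[col 0] 00000*, 00011*, 00101*, 01001*, 01010*, 01100*, 01101*, 01110*, 01111*, 10000*, 10001*, 10011*, 10100*, 10101*, 10111*, 11000*, 11010*, 11011*, 11111*
[col 1] -0000, -0011, -0101, -1010, -1111, 0-101, 01-01, 01-10, 011-0*, 011-1*, 0110-*, 0111-*, 1-000, 1-011*, 1-111*, 10-00*, 10-01*, 10-11*, 100-1*, 1000-*, 101-1*, 1010-*, 11-11*, 110-0, 1101-
[col 2] 011--, 1--11, 10--1, 10-0-
Prime implicants: -0000, -0011, -0101, -1010, -1111, 0-101, 01-01, 01-10, 011--, 1--11, 1-000, 10--1, 10-0-, 110-0, 1101-
PI chart (minterm → PIs covering it):
  0 | -0000  (sole → essential)
  3 | -0011  (sole → essential)
  5 | -0101,0-101
  9 | 01-01  (sole → essential)
  10 | -1010,01-10
  12 | 011--  (sole → essential)
  13 | 0-101,01-01,011--
  14 | 01-10,011--
  15 | -1111,011--
  16 | -0000,1-000,10-0-
  19 | -0011,1--11,10--1
  20 | 10-0-  (sole → essential)
  21 | -0101,10--1,10-0-
  23 | 1--11,10--1
  24 | 1-000,110-0
  26 | -1010,110-0,1101-
  27 | 1--11,1101-
  31 | -1111,1--11
Essential prime implicants: -0000, -0011, 01-01, 011--, 10-0-
Petrick residual → -0101, -1010, 1--11, 1-000
Minimum SOP uses 9 PIs: b'c'd'e' + b'c'de + b'cd'e + bc'de' + a'bd'e + a'bc + ade + ac'd'e' + ab'd'

9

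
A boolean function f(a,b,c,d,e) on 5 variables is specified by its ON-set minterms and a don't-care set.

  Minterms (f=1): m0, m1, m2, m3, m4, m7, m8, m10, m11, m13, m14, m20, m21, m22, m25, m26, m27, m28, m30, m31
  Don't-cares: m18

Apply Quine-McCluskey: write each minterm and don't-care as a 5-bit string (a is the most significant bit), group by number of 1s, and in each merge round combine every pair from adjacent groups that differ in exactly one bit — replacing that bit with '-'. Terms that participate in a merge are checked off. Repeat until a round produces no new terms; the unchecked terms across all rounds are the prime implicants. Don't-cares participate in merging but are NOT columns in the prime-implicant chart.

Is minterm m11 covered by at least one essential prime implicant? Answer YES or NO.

[col 0] 00000*, 00001*, 00010*, 00011*, 00100*, 00111*, 01000*, 01010*, 01011*, 01101, 01110*, 10010*, 10100*, 10101*, 10110*, 11001*, 11010*, 11011*, 11100*, 11110*, 11111*
[col 1] -0010*, -0100, -1010*, -1011*, -1110*, 0-000*, 0-010*, 0-011*, 00-00, 00-11, 000-0*, 000-1*, 0000-*, 0001-*, 01-10*, 010-0*, 0101-*, 1-010*, 1-100*, 1-110*, 10-10*, 101-0*, 1010-, 11-10*, 11-11*, 110-1, 1101-*, 111-0*, 1111-*
[col 2] --010, -1-10, -101-, 0-0-0, 0-01-, 000--, 1--10, 1-1-0, 11-1-
Prime implicants: --010, -0100, -1-10, -101-, 0-0-0, 0-01-, 00-00, 00-11, 000--, 01101, 1--10, 1-1-0, 1010-, 11-1-, 110-1
PI chart (minterm → PIs covering it):
  0 | 0-0-0,00-00,000--
  1 | 000--  (sole → essential)
  2 | --010,0-0-0,0-01-,000--
  3 | 0-01-,00-11,000--
  4 | -0100,00-00
  7 | 00-11  (sole → essential)
  8 | 0-0-0  (sole → essential)
  10 | --010,-1-10,-101-,0-0-0,0-01-
  11 | -101-,0-01-
  13 | 01101  (sole → essential)
  14 | -1-10  (sole → essential)
  20 | -0100,1-1-0,1010-
  21 | 1010-  (sole → essential)
  22 | 1--10,1-1-0
  25 | 110-1  (sole → essential)
  26 | --010,-1-10,-101-,1--10,11-1-
  27 | -101-,11-1-,110-1
  28 | 1-1-0  (sole → essential)
  30 | -1-10,1--10,1-1-0,11-1-
  31 | 11-1-  (sole → essential)
Essential prime implicants: -1-10, 0-0-0, 00-11, 000--, 01101, 1-1-0, 1010-, 11-1-, 110-1

NO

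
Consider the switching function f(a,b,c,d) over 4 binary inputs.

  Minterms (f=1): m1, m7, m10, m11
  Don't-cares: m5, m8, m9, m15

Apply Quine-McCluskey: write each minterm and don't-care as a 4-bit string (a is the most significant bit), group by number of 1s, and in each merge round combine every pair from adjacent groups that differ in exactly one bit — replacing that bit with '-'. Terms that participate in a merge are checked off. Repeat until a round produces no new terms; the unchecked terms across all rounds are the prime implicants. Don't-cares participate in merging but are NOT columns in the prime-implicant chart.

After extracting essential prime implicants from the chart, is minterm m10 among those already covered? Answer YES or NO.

YES

Round 0: 0001✓ 0101✓ 0111✓ 1000✓ 1001✓ 1010✓ 1011✓ 1111✓
Round 1: -001 -111 0-01 01-1 1-11 10-0✓ 10-1✓ 100-✓ 101-✓
Round 2: 10--
PIs = {-001, -111, 0-01, 01-1, 1-11, 10--}
Coverage chart:
  m1: -001,0-01
  m7: -111,01-1
  m10: 10-- ←essential
  m11: 1-11,10--
Essential: 10--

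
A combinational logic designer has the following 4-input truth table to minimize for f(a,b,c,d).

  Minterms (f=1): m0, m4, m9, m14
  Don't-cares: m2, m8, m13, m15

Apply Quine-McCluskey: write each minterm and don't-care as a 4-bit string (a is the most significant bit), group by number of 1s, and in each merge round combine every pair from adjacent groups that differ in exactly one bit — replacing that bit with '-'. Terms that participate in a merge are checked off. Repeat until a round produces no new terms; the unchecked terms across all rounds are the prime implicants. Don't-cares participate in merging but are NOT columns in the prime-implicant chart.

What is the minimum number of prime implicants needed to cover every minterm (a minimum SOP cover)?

size-2^0 implicants → 0000(✓)  0010(✓)  0100(✓)  1000(✓)  1001(✓)  1101(✓)  1110(✓)  1111(✓)
size-2^1 implicants → -000  0-00  00-0  1-01  100-  11-1  111-
Unchecked terms (primes): -000, 0-00, 00-0, 1-01, 100-, 11-1, 111-
Minterm coverage:
  m0 ⊆ -000,0-00,00-0
  m4 ⊆ 0-00 [E]
  m9 ⊆ 1-01,100-
  m14 ⊆ 111- [E]
E = {0-00, 111-}
Petrick residual → 1-01
Cover = a'c'd' + ac'd + abc  |cover|=3

3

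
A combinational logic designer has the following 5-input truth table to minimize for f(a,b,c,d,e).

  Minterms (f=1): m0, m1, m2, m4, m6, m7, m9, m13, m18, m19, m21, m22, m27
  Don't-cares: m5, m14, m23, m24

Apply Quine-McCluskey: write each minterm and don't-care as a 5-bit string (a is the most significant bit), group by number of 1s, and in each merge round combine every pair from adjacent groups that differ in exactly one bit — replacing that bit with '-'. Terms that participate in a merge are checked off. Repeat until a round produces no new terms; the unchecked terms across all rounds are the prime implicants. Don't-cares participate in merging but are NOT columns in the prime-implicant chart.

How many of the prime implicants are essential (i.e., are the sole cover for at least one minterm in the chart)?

3

Round 0: 00000✓ 00001✓ 00010✓ 00100✓ 00101✓ 00110✓ 00111✓ 01001✓ 01101✓ 01110✓ 10010✓ 10011✓ 10101✓ 10110✓ 10111✓ 11000 11011✓
Round 1: -0010✓ -0101✓ -0110✓ -0111✓ 0-001✓ 0-101✓ 0-110 00-00✓ 00-01✓ 00-10✓ 000-0✓ 0000-✓ 001-0✓ 001-1✓ 0010-✓ 0011-✓ 01-01✓ 1-011 10-10✓ 10-11✓ 1001-✓ 101-1✓ 1011-✓
Round 2: -0-10 -01-1 -011- 0--01 00--0 00-0- 001-- 10-1-
PIs = {-0-10, -01-1, -011-, 0--01, 0-110, 00--0, 00-0-, 001--, 1-011, 10-1-, 11000}
Coverage chart:
  m0: 00--0,00-0-
  m1: 0--01,00-0-
  m2: -0-10,00--0
  m4: 00--0,00-0-,001--
  m6: -0-10,-011-,0-110,00--0,001--
  m7: -01-1,-011-,001--
  m9: 0--01 ←essential
  m13: 0--01 ←essential
  m18: -0-10,10-1-
  m19: 1-011,10-1-
  m21: -01-1 ←essential
  m22: -0-10,-011-,10-1-
  m27: 1-011 ←essential
Essential: -01-1, 0--01, 1-011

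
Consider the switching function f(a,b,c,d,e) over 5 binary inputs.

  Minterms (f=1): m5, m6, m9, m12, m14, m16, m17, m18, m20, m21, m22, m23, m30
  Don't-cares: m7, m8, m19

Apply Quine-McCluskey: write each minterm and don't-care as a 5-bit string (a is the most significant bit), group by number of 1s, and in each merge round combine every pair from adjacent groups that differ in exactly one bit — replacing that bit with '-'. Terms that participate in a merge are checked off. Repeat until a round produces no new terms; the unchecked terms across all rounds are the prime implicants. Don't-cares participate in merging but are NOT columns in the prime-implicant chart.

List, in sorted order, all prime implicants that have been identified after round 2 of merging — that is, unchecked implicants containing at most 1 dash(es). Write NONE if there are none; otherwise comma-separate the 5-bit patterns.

size-2^0 implicants → 00101(✓)  00110(✓)  00111(✓)  01000(✓)  01001(✓)  01100(✓)  01110(✓)  10000(✓)  10001(✓)  10010(✓)  10011(✓)  10100(✓)  10101(✓)  10110(✓)  10111(✓)  11110(✓)
size-2^1 implicants → -0101(✓)  -0110(✓)  -0111(✓)  -1110(✓)  0-110(✓)  001-1(✓)  0011-(✓)  01-00  0100-  011-0  1-110(✓)  10-00(✓)  10-01(✓)  10-10(✓)  10-11(✓)  100-0(✓)  100-1(✓)  1000-(✓)  1001-(✓)  101-0(✓)  101-1(✓)  1010-(✓)  1011-(✓)
size-2^2 implicants → --110  -01-1  -011-  10--0(✓)  10--1(✓)  10-0-(✓)  10-1-(✓)  100--(✓)  101--(✓)
size-2^3 implicants → 10---
Unchecked terms (primes): --110, -01-1, -011-, 01-00, 0100-, 011-0, 10---

01-00, 0100-, 011-0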